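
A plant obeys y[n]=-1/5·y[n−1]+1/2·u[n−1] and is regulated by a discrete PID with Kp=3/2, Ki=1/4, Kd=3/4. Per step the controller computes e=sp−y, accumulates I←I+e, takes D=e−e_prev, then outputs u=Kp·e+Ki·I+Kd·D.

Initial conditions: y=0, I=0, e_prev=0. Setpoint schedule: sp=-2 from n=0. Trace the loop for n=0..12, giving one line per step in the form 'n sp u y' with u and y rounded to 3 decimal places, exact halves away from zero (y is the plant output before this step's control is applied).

(exact arithmetic carried between steps; '≈' marks a value shown rounded to 6 d.p. or computed from one; I and e_prev carry over from the previous line; the table rounds u and y to 3 d.p., halves away from zero)
n=0: y=0, sp=-2, e=sp−y=-2; I=-2, D=e−e_prev=-2; u=3/2·(-2)+1/4·(-2)+3/4·(-2)=-5; next y=-1/5·0+1/2·(-5)=-2.5
n=1: y=-2.5, sp=-2, e=sp−y=0.5; I=-1.5, D=e−e_prev=2.5; u=3/2·0.5+1/4·(-1.5)+3/4·2.5=2.25; next y=-1/5·(-2.5)+1/2·2.25=1.625
n=2: y=1.625, sp=-2, e=sp−y=-3.625; I=-5.125, D=e−e_prev=-4.125; u=3/2·(-3.625)+1/4·(-5.125)+3/4·(-4.125)=-9.8125; next y=-1/5·1.625+1/2·(-9.8125)=-5.23125
n=3: y=-5.23125, sp=-2, e=sp−y=3.23125; I=-1.89375, D=e−e_prev=6.85625; u=3/2·3.23125+1/4·(-1.89375)+3/4·6.85625=9.515625; next y=-1/5·(-5.23125)+1/2·9.515625≈5.804063
n=4: y≈5.804063, sp=-2, e=sp−y≈-7.804063; I≈-9.697813, D=e−e_prev≈-11.035313; u=3/2·(-7.804063)+1/4·(-9.697813)+3/4·(-11.035313)≈-22.407031; next y=-1/5·5.804063+1/2·(-22.407031)≈-12.364328
n=5: y≈-12.364328, sp=-2, e=sp−y≈10.364328; I≈0.666516, D=e−e_prev≈18.168391; u=3/2·10.364328+1/4·0.666516+3/4·18.168391≈29.339414; next y=-1/5·(-12.364328)+1/2·29.339414≈17.142573
n=6: y≈17.142573, sp=-2, e=sp−y≈-19.142573; I≈-18.476057, D=e−e_prev≈-29.506901; u=3/2·(-19.142573)+1/4·(-18.476057)+3/4·(-29.506901)≈-55.463049; next y=-1/5·17.142573+1/2·(-55.463049)≈-31.160039
n=7: y≈-31.160039, sp=-2, e=sp−y≈29.160039; I≈10.683982, D=e−e_prev≈48.302612; u=3/2·29.160039+1/4·10.683982+3/4·48.302612≈82.638013; next y=-1/5·(-31.160039)+1/2·82.638013≈47.551014
n=8: y≈47.551014, sp=-2, e=sp−y≈-49.551014; I≈-38.867032, D=e−e_prev≈-78.711053; u=3/2·(-49.551014)+1/4·(-38.867032)+3/4·(-78.711053)≈-143.076569; next y=-1/5·47.551014+1/2·(-143.076569)≈-81.048487
n=9: y≈-81.048487, sp=-2, e=sp−y≈79.048487; I≈40.181455, D=e−e_prev≈128.599501; u=3/2·79.048487+1/4·40.181455+3/4·128.599501≈225.067721; next y=-1/5·(-81.048487)+1/2·225.067721≈128.743558
n=10: y≈128.743558, sp=-2, e=sp−y≈-130.743558; I≈-90.562103, D=e−e_prev≈-209.792045; u=3/2·(-130.743558)+1/4·(-90.562103)+3/4·(-209.792045)≈-376.099896; next y=-1/5·128.743558+1/2·(-376.099896)≈-213.798660
n=11: y≈-213.798660, sp=-2, e=sp−y≈211.798660; I≈121.236557, D=e−e_prev≈342.542218; u=3/2·211.798660+1/4·121.236557+3/4·342.542218≈604.913792; next y=-1/5·(-213.798660)+1/2·604.913792≈345.216628
n=12: y≈345.216628, sp=-2, e=sp−y≈-347.216628; I≈-225.980071, D=e−e_prev≈-559.015288; u=3/2·(-347.216628)+1/4·(-225.980071)+3/4·(-559.015288)≈-996.581425; next y=-1/5·345.216628+1/2·(-996.581425)≈-567.334038

0 -2 -5.000 0.000
1 -2 2.250 -2.500
2 -2 -9.813 1.625
3 -2 9.516 -5.231
4 -2 -22.407 5.804
5 -2 29.339 -12.364
6 -2 -55.463 17.143
7 -2 82.638 -31.160
8 -2 -143.077 47.551
9 -2 225.068 -81.048
10 -2 -376.100 128.744
11 -2 604.914 -213.799
12 -2 -996.581 345.217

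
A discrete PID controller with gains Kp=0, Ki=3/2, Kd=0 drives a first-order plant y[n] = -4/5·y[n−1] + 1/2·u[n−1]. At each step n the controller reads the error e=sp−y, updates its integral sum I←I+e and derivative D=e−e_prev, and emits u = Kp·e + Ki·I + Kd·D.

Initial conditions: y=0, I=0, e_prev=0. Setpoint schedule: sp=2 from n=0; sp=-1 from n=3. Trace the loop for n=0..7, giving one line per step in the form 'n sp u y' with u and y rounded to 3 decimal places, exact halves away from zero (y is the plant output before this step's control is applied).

(exact arithmetic carried between steps; '≈' marks a value shown rounded to 6 d.p. or computed from one; I and e_prev carry over from the previous line; the table rounds u and y to 3 d.p., halves away from zero)
n=0: y=0, sp=2, e=sp−y=2; I=2, D=e−e_prev=2; u=0·2+3/2·2+0·2=3; next y=-4/5·0+1/2·3=1.5
n=1: y=1.5, sp=2, e=sp−y=0.5; I=2.5, D=e−e_prev=-1.5; u=0·0.5+3/2·2.5+0·(-1.5)=3.75; next y=-4/5·1.5+1/2·3.75=0.675
n=2: y=0.675, sp=2, e=sp−y=1.325; I=3.825, D=e−e_prev=0.825; u=0·1.325+3/2·3.825+0·0.825=5.7375; next y=-4/5·0.675+1/2·5.7375=2.32875
n=3: y=2.32875, sp=-1, e=sp−y=-3.32875; I=0.49625, D=e−e_prev=-4.65375; u=0·(-3.32875)+3/2·0.49625+0·(-4.65375)=0.744375; next y=-4/5·2.32875+1/2·0.744375≈-1.490813
n=4: y≈-1.490813, sp=-1, e=sp−y≈0.490813; I≈0.987063, D=e−e_prev≈3.819563; u=0·0.490813+3/2·0.987063+0·3.819563≈1.480594; next y=-4/5·(-1.490813)+1/2·1.480594≈1.932947
n=5: y≈1.932947, sp=-1, e=sp−y≈-2.932947; I≈-1.945884, D=e−e_prev≈-3.423759; u=0·(-2.932947)+3/2·(-1.945884)+0·(-3.423759)≈-2.918827; next y=-4/5·1.932947+1/2·(-2.918827)≈-3.005771
n=6: y≈-3.005771, sp=-1, e=sp−y≈2.005771; I≈0.059886, D=e−e_prev≈4.938718; u=0·2.005771+3/2·0.059886+0·4.938718≈0.089830; next y=-4/5·(-3.005771)+1/2·0.089830≈2.449531
n=7: y≈2.449531, sp=-1, e=sp−y≈-3.449531; I≈-3.389645, D=e−e_prev≈-5.455302; u=0·(-3.449531)+3/2·(-3.389645)+0·(-5.455302)≈-5.084468; next y=-4/5·2.449531+1/2·(-5.084468)≈-4.501859

0 2 3.000 0.000
1 2 3.750 1.500
2 2 5.738 0.675
3 -1 0.744 2.329
4 -1 1.481 -1.491
5 -1 -2.919 1.933
6 -1 0.090 -3.006
7 -1 -5.084 2.450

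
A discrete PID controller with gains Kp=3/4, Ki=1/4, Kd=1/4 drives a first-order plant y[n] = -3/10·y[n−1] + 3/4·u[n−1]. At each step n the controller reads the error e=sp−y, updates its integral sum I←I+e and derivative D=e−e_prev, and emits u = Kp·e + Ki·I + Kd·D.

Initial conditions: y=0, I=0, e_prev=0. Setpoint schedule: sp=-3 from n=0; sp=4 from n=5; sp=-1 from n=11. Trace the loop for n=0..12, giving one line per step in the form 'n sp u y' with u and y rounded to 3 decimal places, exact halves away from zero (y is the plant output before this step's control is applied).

0 -3 -3.750 0.000
1 -3 -0.234 -2.813
2 -3 -5.335 0.668
3 -3 0.705 -4.202
4 -3 -7.701 1.789
5 4 11.477 -6.312
6 4 -10.737 10.501
7 4 18.972 -11.203
8 4 -18.645 17.590
9 4 31.219 -19.261
10 4 -32.745 29.192
11 -1 44.956 -33.316
12 -1 -57.627 43.712

(exact arithmetic carried between steps; '≈' marks a value shown rounded to 6 d.p. or computed from one; I and e_prev carry over from the previous line; the table rounds u and y to 3 d.p., halves away from zero)
n=0: y=0, sp=-3, e=sp−y=-3; I=-3, D=e−e_prev=-3; u=3/4·(-3)+1/4·(-3)+1/4·(-3)=-3.75; next y=-3/10·0+3/4·(-3.75)=-2.8125
n=1: y=-2.8125, sp=-3, e=sp−y=-0.1875; I=-3.1875, D=e−e_prev=2.8125; u=3/4·(-0.1875)+1/4·(-3.1875)+1/4·2.8125=-0.234375; next y=-3/10·(-2.8125)+3/4·(-0.234375)≈0.667969
n=2: y≈0.667969, sp=-3, e=sp−y≈-3.667969; I≈-6.855469, D=e−e_prev≈-3.480469; u=3/4·(-3.667969)+1/4·(-6.855469)+1/4·(-3.480469)≈-5.334961; next y=-3/10·0.667969+3/4·(-5.334961)≈-4.201611
n=3: y≈-4.201611, sp=-3, e=sp−y≈1.201611; I≈-5.653857, D=e−e_prev≈4.869580; u=3/4·1.201611+1/4·(-5.653857)+1/4·4.869580≈0.705139; next y=-3/10·(-4.201611)+3/4·0.705139≈1.789338
n=4: y≈1.789338, sp=-3, e=sp−y≈-4.789338; I≈-10.443195, D=e−e_prev≈-5.990949; u=3/4·(-4.789338)+1/4·(-10.443195)+1/4·(-5.990949)≈-7.700539; next y=-3/10·1.789338+3/4·(-7.700539)≈-6.312206
n=5: y≈-6.312206, sp=4, e=sp−y≈10.312206; I≈-0.130989, D=e−e_prev≈15.101544; u=3/4·10.312206+1/4·(-0.130989)+1/4·15.101544≈11.476793; next y=-3/10·(-6.312206)+3/4·11.476793≈10.501257
n=6: y≈10.501257, sp=4, e=sp−y≈-6.501257; I≈-6.632246, D=e−e_prev≈-16.813462; u=3/4·(-6.501257)+1/4·(-6.632246)+1/4·(-16.813462)≈-10.737369; next y=-3/10·10.501257+3/4·(-10.737369)≈-11.203404
n=7: y≈-11.203404, sp=4, e=sp−y≈15.203404; I≈8.571158, D=e−e_prev≈21.704661; u=3/4·15.203404+1/4·8.571158+1/4·21.704661≈18.971508; next y=-3/10·(-11.203404)+3/4·18.971508≈17.589652
n=8: y≈17.589652, sp=4, e=sp−y≈-13.589652; I≈-5.018494, D=e−e_prev≈-28.793056; u=3/4·(-13.589652)+1/4·(-5.018494)+1/4·(-28.793056)≈-18.645126; next y=-3/10·17.589652+3/4·(-18.645126)≈-19.260740
n=9: y≈-19.260740, sp=4, e=sp−y≈23.260740; I≈18.242247, D=e−e_prev≈36.850392; u=3/4·23.260740+1/4·18.242247+1/4·36.850392≈31.218715; next y=-3/10·(-19.260740)+3/4·31.218715≈29.192258
n=10: y≈29.192258, sp=4, e=sp−y≈-25.192258; I≈-6.950012, D=e−e_prev≈-48.452999; u=3/4·(-25.192258)+1/4·(-6.950012)+1/4·(-48.452999)≈-32.744946; next y=-3/10·29.192258+3/4·(-32.744946)≈-33.316387
n=11: y≈-33.316387, sp=-1, e=sp−y≈32.316387; I≈25.366376, D=e−e_prev≈57.508646; u=3/4·32.316387+1/4·25.366376+1/4·57.508646≈44.956046; next y=-3/10·(-33.316387)+3/4·44.956046≈43.711951
n=12: y≈43.711951, sp=-1, e=sp−y≈-44.711951; I≈-19.345575, D=e−e_prev≈-77.028338; u=3/4·(-44.711951)+1/4·(-19.345575)+1/4·(-77.028338)≈-57.627441; next y=-3/10·43.711951+3/4·(-57.627441)≈-56.334166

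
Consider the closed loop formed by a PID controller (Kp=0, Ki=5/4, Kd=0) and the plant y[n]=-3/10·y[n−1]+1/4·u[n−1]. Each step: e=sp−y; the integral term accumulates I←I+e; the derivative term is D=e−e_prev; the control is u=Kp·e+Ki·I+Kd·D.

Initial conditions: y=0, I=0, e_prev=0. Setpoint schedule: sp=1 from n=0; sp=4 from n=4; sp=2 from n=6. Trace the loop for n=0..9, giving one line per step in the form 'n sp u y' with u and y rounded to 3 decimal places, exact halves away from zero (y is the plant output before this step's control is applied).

0 1 1.250 0.000
1 1 2.109 0.313
2 1 2.817 0.434
3 1 3.350 0.574
4 4 7.518 0.665
5 4 10.418 1.680
6 2 10.292 2.101
7 2 10.364 1.943
8 2 10.354 2.008
9 2 10.371 1.986

(exact arithmetic carried between steps; '≈' marks a value shown rounded to 6 d.p. or computed from one; I and e_prev carry over from the previous line; the table rounds u and y to 3 d.p., halves away from zero)
n=0: y=0, sp=1, e=sp−y=1; I=1, D=e−e_prev=1; u=0·1+5/4·1+0·1=1.25; next y=-3/10·0+1/4·1.25=0.3125
n=1: y=0.3125, sp=1, e=sp−y=0.6875; I=1.6875, D=e−e_prev=-0.3125; u=0·0.6875+5/4·1.6875+0·(-0.3125)=2.109375; next y=-3/10·0.3125+1/4·2.109375≈0.433594
n=2: y≈0.433594, sp=1, e=sp−y≈0.566406; I≈2.253906, D=e−e_prev≈-0.121094; u=0·0.566406+5/4·2.253906+0·(-0.121094)≈2.817383; next y=-3/10·0.433594+1/4·2.817383≈0.574268
n=3: y≈0.574268, sp=1, e=sp−y≈0.425732; I≈2.679639, D=e−e_prev≈-0.140674; u=0·0.425732+5/4·2.679639+0·(-0.140674)≈3.349548; next y=-3/10·0.574268+1/4·3.349548≈0.665107
n=4: y≈0.665107, sp=4, e=sp−y≈3.334893; I≈6.014532, D=e−e_prev≈2.909161; u=0·3.334893+5/4·6.014532+0·2.909161≈7.518165; next y=-3/10·0.665107+1/4·7.518165≈1.680009
n=5: y≈1.680009, sp=4, e=sp−y≈2.319991; I≈8.334523, D=e−e_prev≈-1.014902; u=0·2.319991+5/4·8.334523+0·(-1.014902)≈10.418153; next y=-3/10·1.680009+1/4·10.418153≈2.100536
n=6: y≈2.100536, sp=2, e=sp−y≈-0.100536; I≈8.233987, D=e−e_prev≈-2.420526; u=0·(-0.100536)+5/4·8.233987+0·(-2.420526)≈10.292484; next y=-3/10·2.100536+1/4·10.292484≈1.942960
n=7: y≈1.942960, sp=2, e=sp−y≈0.057040; I≈8.291027, D=e−e_prev≈0.157575; u=0·0.057040+5/4·8.291027+0·0.157575≈10.363784; next y=-3/10·1.942960+1/4·10.363784≈2.008058
n=8: y≈2.008058, sp=2, e=sp−y≈-0.008058; I≈8.282969, D=e−e_prev≈-0.065097; u=0·(-0.008058)+5/4·8.282969+0·(-0.065097)≈10.353711; next y=-3/10·2.008058+1/4·10.353711≈1.986010
n=9: y≈1.986010, sp=2, e=sp−y≈0.013990; I≈8.296959, D=e−e_prev≈0.022047; u=0·0.013990+5/4·8.296959+0·0.022047≈10.371198; next y=-3/10·1.986010+1/4·10.371198≈1.996996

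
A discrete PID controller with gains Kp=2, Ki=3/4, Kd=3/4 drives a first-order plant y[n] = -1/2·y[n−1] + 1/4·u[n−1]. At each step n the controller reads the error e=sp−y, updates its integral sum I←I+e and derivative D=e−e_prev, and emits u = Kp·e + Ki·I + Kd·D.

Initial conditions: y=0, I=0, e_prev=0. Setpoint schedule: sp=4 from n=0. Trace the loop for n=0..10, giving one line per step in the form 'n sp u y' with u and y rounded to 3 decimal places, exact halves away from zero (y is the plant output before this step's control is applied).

0 4 14.000 0.000
1 4 1.750 3.500
2 4 21.594 -1.313
3 4 -3.816 6.055
4 4 35.294 -3.981
5 4 -18.032 10.814
6 4 60.507 -9.915
7 4 -49.602 20.084
8 4 109.679 -22.443
9 4 -116.177 38.641
10 4 208.176 -48.365

(exact arithmetic carried between steps; '≈' marks a value shown rounded to 6 d.p. or computed from one; I and e_prev carry over from the previous line; the table rounds u and y to 3 d.p., halves away from zero)
n=0: y=0, sp=4, e=sp−y=4; I=4, D=e−e_prev=4; u=2·4+3/4·4+3/4·4=14; next y=-1/2·0+1/4·14=3.5
n=1: y=3.5, sp=4, e=sp−y=0.5; I=4.5, D=e−e_prev=-3.5; u=2·0.5+3/4·4.5+3/4·(-3.5)=1.75; next y=-1/2·3.5+1/4·1.75=-1.3125
n=2: y=-1.3125, sp=4, e=sp−y=5.3125; I=9.8125, D=e−e_prev=4.8125; u=2·5.3125+3/4·9.8125+3/4·4.8125=21.59375; next y=-1/2·(-1.3125)+1/4·21.59375≈6.054688
n=3: y≈6.054688, sp=4, e=sp−y≈-2.054688; I≈7.757813, D=e−e_prev≈-7.367188; u=2·(-2.054688)+3/4·7.757813+3/4·(-7.367188)≈-3.816406; next y=-1/2·6.054688+1/4·(-3.816406)≈-3.981445
n=4: y≈-3.981445, sp=4, e=sp−y≈7.981445; I≈15.739258, D=e−e_prev≈10.036133; u=2·7.981445+3/4·15.739258+3/4·10.036133≈35.294434; next y=-1/2·(-3.981445)+1/4·35.294434≈10.814331
n=5: y≈10.814331, sp=4, e=sp−y≈-6.814331; I≈8.924927, D=e−e_prev≈-14.795776; u=2·(-6.814331)+3/4·8.924927+3/4·(-14.795776)≈-18.031799; next y=-1/2·10.814331+1/4·(-18.031799)≈-9.915115
n=6: y≈-9.915115, sp=4, e=sp−y≈13.915115; I≈22.840042, D=e−e_prev≈20.729446; u=2·13.915115+3/4·22.840042+3/4·20.729446≈60.507347; next y=-1/2·(-9.915115)+1/4·60.507347≈20.084394
n=7: y≈20.084394, sp=4, e=sp−y≈-16.084394; I≈6.755648, D=e−e_prev≈-29.999510; u=2·(-16.084394)+3/4·6.755648+3/4·(-29.999510)≈-49.601686; next y=-1/2·20.084394+1/4·(-49.601686)≈-22.442619
n=8: y≈-22.442619, sp=4, e=sp−y≈26.442619; I≈33.198266, D=e−e_prev≈42.527013; u=2·26.442619+3/4·33.198266+3/4·42.527013≈109.679197; next y=-1/2·(-22.442619)+1/4·109.679197≈38.641108
n=9: y≈38.641108, sp=4, e=sp−y≈-34.641108; I≈-1.442842, D=e−e_prev≈-61.083727; u=2·(-34.641108)+3/4·(-1.442842)+3/4·(-61.083727)≈-116.177144; next y=-1/2·38.641108+1/4·(-116.177144)≈-48.364840
n=10: y≈-48.364840, sp=4, e=sp−y≈52.364840; I≈50.921998, D=e−e_prev≈87.005949; u=2·52.364840+3/4·50.921998+3/4·87.005949≈208.175640; next y=-1/2·(-48.364840)+1/4·208.175640≈76.226330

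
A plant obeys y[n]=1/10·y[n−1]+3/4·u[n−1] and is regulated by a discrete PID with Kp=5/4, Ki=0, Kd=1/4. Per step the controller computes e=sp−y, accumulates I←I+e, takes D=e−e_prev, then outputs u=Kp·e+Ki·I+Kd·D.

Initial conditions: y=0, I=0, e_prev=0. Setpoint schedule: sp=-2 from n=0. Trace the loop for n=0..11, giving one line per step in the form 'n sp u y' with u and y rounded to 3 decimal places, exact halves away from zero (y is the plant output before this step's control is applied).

0 -2 -3.000 0.000
1 -2 0.875 -2.250
2 -2 -3.709 0.431
3 -2 1.716 -2.739
4 -2 -4.705 1.013
5 -2 2.894 -3.427
6 -2 -6.098 1.828
7 -2 4.544 -4.391
8 -2 -8.051 2.969
9 -2 6.854 -5.741
10 -2 -10.785 4.566
11 -2 10.089 -7.632

(exact arithmetic carried between steps; '≈' marks a value shown rounded to 6 d.p. or computed from one; I and e_prev carry over from the previous line; the table rounds u and y to 3 d.p., halves away from zero)
n=0: y=0, sp=-2, e=sp−y=-2; I=-2, D=e−e_prev=-2; u=5/4·(-2)+0·(-2)+1/4·(-2)=-3; next y=1/10·0+3/4·(-3)=-2.25
n=1: y=-2.25, sp=-2, e=sp−y=0.25; I=-1.75, D=e−e_prev=2.25; u=5/4·0.25+0·(-1.75)+1/4·2.25=0.875; next y=1/10·(-2.25)+3/4·0.875=0.43125
n=2: y=0.43125, sp=-2, e=sp−y=-2.43125; I=-4.18125, D=e−e_prev=-2.68125; u=5/4·(-2.43125)+0·(-4.18125)+1/4·(-2.68125)=-3.709375; next y=1/10·0.43125+3/4·(-3.709375)≈-2.738906
n=3: y≈-2.738906, sp=-2, e=sp−y≈0.738906; I≈-3.442344, D=e−e_prev≈3.170156; u=5/4·0.738906+0·(-3.442344)+1/4·3.170156≈1.716172; next y=1/10·(-2.738906)+3/4·1.716172≈1.013238
n=4: y≈1.013238, sp=-2, e=sp−y≈-3.013238; I≈-6.455582, D=e−e_prev≈-3.752145; u=5/4·(-3.013238)+0·(-6.455582)+1/4·(-3.752145)≈-4.704584; next y=1/10·1.013238+3/4·(-4.704584)≈-3.427114
n=5: y≈-3.427114, sp=-2, e=sp−y≈1.427114; I≈-5.028468, D=e−e_prev≈4.440352; u=5/4·1.427114+0·(-5.028468)+1/4·4.440352≈2.893981; next y=1/10·(-3.427114)+3/4·2.893981≈1.827774
n=6: y≈1.827774, sp=-2, e=sp−y≈-3.827774; I≈-8.856242, D=e−e_prev≈-5.254888; u=5/4·(-3.827774)+0·(-8.856242)+1/4·(-5.254888)≈-6.098440; next y=1/10·1.827774+3/4·(-6.098440)≈-4.391052
n=7: y≈-4.391052, sp=-2, e=sp−y≈2.391052; I≈-6.465190, D=e−e_prev≈6.218827; u=5/4·2.391052+0·(-6.465190)+1/4·6.218827≈4.543522; next y=1/10·(-4.391052)+3/4·4.543522≈2.968536
n=8: y≈2.968536, sp=-2, e=sp−y≈-4.968536; I≈-11.433726, D=e−e_prev≈-7.359589; u=5/4·(-4.968536)+0·(-11.433726)+1/4·(-7.359589)≈-8.050568; next y=1/10·2.968536+3/4·(-8.050568)≈-5.741072
n=9: y≈-5.741072, sp=-2, e=sp−y≈3.741072; I≈-7.692654, D=e−e_prev≈8.709609; u=5/4·3.741072+0·(-7.692654)+1/4·8.709609≈6.853742; next y=1/10·(-5.741072)+3/4·6.853742≈4.566200
n=10: y≈4.566200, sp=-2, e=sp−y≈-6.566200; I≈-14.258853, D=e−e_prev≈-10.307272; u=5/4·(-6.566200)+0·(-14.258853)+1/4·(-10.307272)≈-10.784567; next y=1/10·4.566200+3/4·(-10.784567)≈-7.631806
n=11: y≈-7.631806, sp=-2, e=sp−y≈5.631806; I≈-8.627048, D=e−e_prev≈12.198005; u=5/4·5.631806+0·(-8.627048)+1/4·12.198005≈10.089258; next y=1/10·(-7.631806)+3/4·10.089258≈6.803763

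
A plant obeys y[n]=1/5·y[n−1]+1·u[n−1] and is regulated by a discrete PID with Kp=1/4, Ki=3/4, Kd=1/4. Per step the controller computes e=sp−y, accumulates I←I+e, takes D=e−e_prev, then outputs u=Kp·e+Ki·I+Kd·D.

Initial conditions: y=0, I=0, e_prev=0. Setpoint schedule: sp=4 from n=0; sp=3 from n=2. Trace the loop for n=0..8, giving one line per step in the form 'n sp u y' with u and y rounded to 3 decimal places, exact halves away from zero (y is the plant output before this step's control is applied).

0 4 5.000 0.000
1 4 0.750 5.000
2 3 4.063 1.750
3 3 1.109 4.413
4 3 3.741 1.992
5 3 1.207 4.140
6 3 3.520 2.035
7 3 1.353 3.927
8 3 3.367 2.138

(exact arithmetic carried between steps; '≈' marks a value shown rounded to 6 d.p. or computed from one; I and e_prev carry over from the previous line; the table rounds u and y to 3 d.p., halves away from zero)
n=0: y=0, sp=4, e=sp−y=4; I=4, D=e−e_prev=4; u=1/4·4+3/4·4+1/4·4=5; next y=1/5·0+1·5=5
n=1: y=5, sp=4, e=sp−y=-1; I=3, D=e−e_prev=-5; u=1/4·(-1)+3/4·3+1/4·(-5)=0.75; next y=1/5·5+1·0.75=1.75
n=2: y=1.75, sp=3, e=sp−y=1.25; I=4.25, D=e−e_prev=2.25; u=1/4·1.25+3/4·4.25+1/4·2.25=4.0625; next y=1/5·1.75+1·4.0625=4.4125
n=3: y=4.4125, sp=3, e=sp−y=-1.4125; I=2.8375, D=e−e_prev=-2.6625; u=1/4·(-1.4125)+3/4·2.8375+1/4·(-2.6625)=1.109375; next y=1/5·4.4125+1·1.109375=1.991875
n=4: y=1.991875, sp=3, e=sp−y=1.008125; I=3.845625, D=e−e_prev=2.420625; u=1/4·1.008125+3/4·3.845625+1/4·2.420625≈3.741406; next y=1/5·1.991875+1·3.741406≈4.139781
n=5: y≈4.139781, sp=3, e=sp−y≈-1.139781; I≈2.705844, D=e−e_prev≈-2.147906; u=1/4·(-1.139781)+3/4·2.705844+1/4·(-2.147906)≈1.207461; next y=1/5·4.139781+1·1.207461≈2.035417
n=6: y≈2.035417, sp=3, e=sp−y≈0.964583; I≈3.670427, D=e−e_prev≈2.104364; u=1/4·0.964583+3/4·3.670427+1/4·2.104364≈3.520057; next y=1/5·2.035417+1·3.520057≈3.927140
n=7: y≈3.927140, sp=3, e=sp−y≈-0.927140; I≈2.743286, D=e−e_prev≈-1.891723; u=1/4·(-0.927140)+3/4·2.743286+1/4·(-1.891723)≈1.352749; next y=1/5·3.927140+1·1.352749≈2.138177
n=8: y≈2.138177, sp=3, e=sp−y≈0.861823; I≈3.605109, D=e−e_prev≈1.788963; u=1/4·0.861823+3/4·3.605109+1/4·1.788963≈3.366528; next y=1/5·2.138177+1·3.366528≈3.794164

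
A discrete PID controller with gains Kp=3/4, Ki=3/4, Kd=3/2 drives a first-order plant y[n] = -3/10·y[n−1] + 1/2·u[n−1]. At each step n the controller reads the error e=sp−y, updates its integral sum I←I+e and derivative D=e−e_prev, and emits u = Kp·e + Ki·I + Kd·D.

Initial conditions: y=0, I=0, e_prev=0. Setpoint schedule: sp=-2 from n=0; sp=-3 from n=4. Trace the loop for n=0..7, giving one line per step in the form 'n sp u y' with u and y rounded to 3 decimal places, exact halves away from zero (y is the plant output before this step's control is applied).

0 -2 -6.000 0.000
1 -2 4.500 -3.000
2 -2 -17.700 3.150
3 -2 26.498 -9.795
4 -3 -68.021 16.187
5 -3 123.223 -38.866
6 -3 -268.871 73.272
7 -3 531.199 -156.417

(exact arithmetic carried between steps; '≈' marks a value shown rounded to 6 d.p. or computed from one; I and e_prev carry over from the previous line; the table rounds u and y to 3 d.p., halves away from zero)
n=0: y=0, sp=-2, e=sp−y=-2; I=-2, D=e−e_prev=-2; u=3/4·(-2)+3/4·(-2)+3/2·(-2)=-6; next y=-3/10·0+1/2·(-6)=-3
n=1: y=-3, sp=-2, e=sp−y=1; I=-1, D=e−e_prev=3; u=3/4·1+3/4·(-1)+3/2·3=4.5; next y=-3/10·(-3)+1/2·4.5=3.15
n=2: y=3.15, sp=-2, e=sp−y=-5.15; I=-6.15, D=e−e_prev=-6.15; u=3/4·(-5.15)+3/4·(-6.15)+3/2·(-6.15)=-17.7; next y=-3/10·3.15+1/2·(-17.7)=-9.795
n=3: y=-9.795, sp=-2, e=sp−y=7.795; I=1.645, D=e−e_prev=12.945; u=3/4·7.795+3/4·1.645+3/2·12.945=26.4975; next y=-3/10·(-9.795)+1/2·26.4975=16.18725
n=4: y=16.18725, sp=-3, e=sp−y=-19.18725; I=-17.54225, D=e−e_prev=-26.98225; u=3/4·(-19.18725)+3/4·(-17.54225)+3/2·(-26.98225)=-68.0205; next y=-3/10·16.18725+1/2·(-68.0205)=-38.866425
n=5: y=-38.866425, sp=-3, e=sp−y=35.866425; I=18.324175, D=e−e_prev=55.053675; u=3/4·35.866425+3/4·18.324175+3/2·55.053675≈123.223463; next y=-3/10·(-38.866425)+1/2·123.223463≈73.271659
n=6: y≈73.271659, sp=-3, e=sp−y≈-76.271659; I≈-57.947484, D=e−e_prev≈-112.138084; u=3/4·(-76.271659)+3/4·(-57.947484)+3/2·(-112.138084)≈-268.871483; next y=-3/10·73.271659+1/2·(-268.871483)≈-156.417239
n=7: y≈-156.417239, sp=-3, e=sp−y≈153.417239; I≈95.469755, D=e−e_prev≈229.688898; u=3/4·153.417239+3/4·95.469755+3/2·229.688898≈531.198592; next y=-3/10·(-156.417239)+1/2·531.198592≈312.524468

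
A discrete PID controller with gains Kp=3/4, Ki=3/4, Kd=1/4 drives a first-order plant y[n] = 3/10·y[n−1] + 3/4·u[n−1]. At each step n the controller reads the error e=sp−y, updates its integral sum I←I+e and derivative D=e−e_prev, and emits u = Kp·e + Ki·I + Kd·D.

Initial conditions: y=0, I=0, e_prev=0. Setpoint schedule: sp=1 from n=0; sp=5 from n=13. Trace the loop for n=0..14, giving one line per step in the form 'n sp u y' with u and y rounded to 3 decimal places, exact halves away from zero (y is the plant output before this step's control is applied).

0 1 1.750 0.000
1 1 -0.047 1.313
2 1 1.716 0.359
3 1 0.146 1.395
4 1 1.626 0.528
5 1 0.276 1.378
6 1 1.531 0.620
7 1 0.377 1.334
8 1 1.445 0.683
9 1 0.460 1.288
10 1 1.370 0.732
11 1 0.530 1.247
12 1 1.305 0.772
13 5 7.590 1.210
14 5 1.063 6.056

(exact arithmetic carried between steps; '≈' marks a value shown rounded to 6 d.p. or computed from one; I and e_prev carry over from the previous line; the table rounds u and y to 3 d.p., halves away from zero)
n=0: y=0, sp=1, e=sp−y=1; I=1, D=e−e_prev=1; u=3/4·1+3/4·1+1/4·1=1.75; next y=3/10·0+3/4·1.75=1.3125
n=1: y=1.3125, sp=1, e=sp−y=-0.3125; I=0.6875, D=e−e_prev=-1.3125; u=3/4·(-0.3125)+3/4·0.6875+1/4·(-1.3125)=-0.046875; next y=3/10·1.3125+3/4·(-0.046875)≈0.358594
n=2: y≈0.358594, sp=1, e=sp−y≈0.641406; I≈1.328906, D=e−e_prev≈0.953906; u=3/4·0.641406+3/4·1.328906+1/4·0.953906≈1.716211; next y=3/10·0.358594+3/4·1.716211≈1.394736
n=3: y≈1.394736, sp=1, e=sp−y≈-0.394736; I≈0.934170, D=e−e_prev≈-1.036143; u=3/4·(-0.394736)+3/4·0.934170+1/4·(-1.036143)≈0.145540; next y=3/10·1.394736+3/4·0.145540≈0.527576
n=4: y≈0.527576, sp=1, e=sp−y≈0.472424; I≈1.406594, D=e−e_prev≈0.867161; u=3/4·0.472424+3/4·1.406594+1/4·0.867161≈1.626054; next y=3/10·0.527576+3/4·1.626054≈1.377813
n=5: y≈1.377813, sp=1, e=sp−y≈-0.377813; I≈1.028781, D=e−e_prev≈-0.850238; u=3/4·(-0.377813)+3/4·1.028781+1/4·(-0.850238)≈0.275666; next y=3/10·1.377813+3/4·0.275666≈0.620094
n=6: y≈0.620094, sp=1, e=sp−y≈0.379906; I≈1.408687, D=e−e_prev≈0.757720; u=3/4·0.379906+3/4·1.408687+1/4·0.757720≈1.530875; next y=3/10·0.620094+3/4·1.530875≈1.334184
n=7: y≈1.334184, sp=1, e=sp−y≈-0.334184; I≈1.074503, D=e−e_prev≈-0.714091; u=3/4·(-0.334184)+3/4·1.074503+1/4·(-0.714091)≈0.376716; next y=3/10·1.334184+3/4·0.376716≈0.682792
n=8: y≈0.682792, sp=1, e=sp−y≈0.317208; I≈1.391710, D=e−e_prev≈0.651392; u=3/4·0.317208+3/4·1.391710+1/4·0.651392≈1.444537; next y=3/10·0.682792+3/4·1.444537≈1.288240
n=9: y≈1.288240, sp=1, e=sp−y≈-0.288240; I≈1.103470, D=e−e_prev≈-0.605448; u=3/4·(-0.288240)+3/4·1.103470+1/4·(-0.605448)≈0.460061; next y=3/10·1.288240+3/4·0.460061≈0.731518
n=10: y≈0.731518, sp=1, e=sp−y≈0.268482; I≈1.371953, D=e−e_prev≈0.556723; u=3/4·0.268482+3/4·1.371953+1/4·0.556723≈1.369507; next y=3/10·0.731518+3/4·1.369507≈1.246586
n=11: y≈1.246586, sp=1, e=sp−y≈-0.246586; I≈1.125367, D=e−e_prev≈-0.515068; u=3/4·(-0.246586)+3/4·1.125367+1/4·(-0.515068)≈0.530319; next y=3/10·1.246586+3/4·0.530319≈0.771715
n=12: y≈0.771715, sp=1, e=sp−y≈0.228285; I≈1.353652, D=e−e_prev≈0.474870; u=3/4·0.228285+3/4·1.353652+1/4·0.474870≈1.305170; next y=3/10·0.771715+3/4·1.305170≈1.210392
n=13: y≈1.210392, sp=5, e=sp−y≈3.789608; I≈5.143260, D=e−e_prev≈3.561323; u=3/4·3.789608+3/4·5.143260+1/4·3.561323≈7.589981; next y=3/10·1.210392+3/4·7.589981≈6.055604
n=14: y≈6.055604, sp=5, e=sp−y≈-1.055604; I≈4.087656, D=e−e_prev≈-4.845211; u=3/4·(-1.055604)+3/4·4.087656+1/4·(-4.845211)≈1.062736; next y=3/10·6.055604+3/4·1.062736≈2.613733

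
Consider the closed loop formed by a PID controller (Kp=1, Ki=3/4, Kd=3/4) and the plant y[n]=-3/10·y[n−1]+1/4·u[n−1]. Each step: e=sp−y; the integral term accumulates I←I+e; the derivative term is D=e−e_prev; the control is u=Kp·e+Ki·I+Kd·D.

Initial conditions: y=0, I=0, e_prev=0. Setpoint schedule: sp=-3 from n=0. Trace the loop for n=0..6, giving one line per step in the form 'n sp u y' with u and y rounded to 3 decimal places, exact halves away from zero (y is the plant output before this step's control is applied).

0 -3 -7.500 0.000
1 -3 -2.813 -1.875
2 -3 -9.398 -0.141
3 -3 -4.825 -2.307
4 -3 -11.453 -0.514
5 -3 -6.485 -2.709
6 -3 -13.101 -0.809

(exact arithmetic carried between steps; '≈' marks a value shown rounded to 6 d.p. or computed from one; I and e_prev carry over from the previous line; the table rounds u and y to 3 d.p., halves away from zero)
n=0: y=0, sp=-3, e=sp−y=-3; I=-3, D=e−e_prev=-3; u=1·(-3)+3/4·(-3)+3/4·(-3)=-7.5; next y=-3/10·0+1/4·(-7.5)=-1.875
n=1: y=-1.875, sp=-3, e=sp−y=-1.125; I=-4.125, D=e−e_prev=1.875; u=1·(-1.125)+3/4·(-4.125)+3/4·1.875=-2.8125; next y=-3/10·(-1.875)+1/4·(-2.8125)=-0.140625
n=2: y=-0.140625, sp=-3, e=sp−y=-2.859375; I=-6.984375, D=e−e_prev=-1.734375; u=1·(-2.859375)+3/4·(-6.984375)+3/4·(-1.734375)≈-9.398438; next y=-3/10·(-0.140625)+1/4·(-9.398438)≈-2.307422
n=3: y≈-2.307422, sp=-3, e=sp−y≈-0.692578; I≈-7.676953, D=e−e_prev≈2.166797; u=1·(-0.692578)+3/4·(-7.676953)+3/4·2.166797≈-4.825195; next y=-3/10·(-2.307422)+1/4·(-4.825195)≈-0.514072
n=4: y≈-0.514072, sp=-3, e=sp−y≈-2.485928; I≈-10.162881, D=e−e_prev≈-1.793350; u=1·(-2.485928)+3/4·(-10.162881)+3/4·(-1.793350)≈-11.453101; next y=-3/10·(-0.514072)+1/4·(-11.453101)≈-2.709053
n=5: y≈-2.709053, sp=-3, e=sp−y≈-0.290947; I≈-10.453827, D=e−e_prev≈2.194981; u=1·(-0.290947)+3/4·(-10.453827)+3/4·2.194981≈-6.485081; next y=-3/10·(-2.709053)+1/4·(-6.485081)≈-0.808554
n=6: y≈-0.808554, sp=-3, e=sp−y≈-2.191446; I≈-12.645273, D=e−e_prev≈-1.900499; u=1·(-2.191446)+3/4·(-12.645273)+3/4·(-1.900499)≈-13.100775; next y=-3/10·(-0.808554)+1/4·(-13.100775)≈-3.032627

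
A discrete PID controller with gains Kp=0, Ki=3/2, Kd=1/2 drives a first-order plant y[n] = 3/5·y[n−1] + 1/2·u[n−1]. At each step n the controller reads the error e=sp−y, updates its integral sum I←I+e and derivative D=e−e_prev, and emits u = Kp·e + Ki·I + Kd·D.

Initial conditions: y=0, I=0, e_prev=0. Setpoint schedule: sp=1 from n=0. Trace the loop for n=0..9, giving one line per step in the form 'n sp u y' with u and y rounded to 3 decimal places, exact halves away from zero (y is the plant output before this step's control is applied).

0 1 2.000 0.000
1 1 1.000 1.000
2 1 1.300 1.100
3 1 0.780 1.310
4 1 0.688 1.176
5 1 0.610 1.050
6 1 0.702 0.935
7 1 0.788 0.912
8 1 0.850 0.941
9 1 0.856 0.990

(exact arithmetic carried between steps; '≈' marks a value shown rounded to 6 d.p. or computed from one; I and e_prev carry over from the previous line; the table rounds u and y to 3 d.p., halves away from zero)
n=0: y=0, sp=1, e=sp−y=1; I=1, D=e−e_prev=1; u=0·1+3/2·1+1/2·1=2; next y=3/5·0+1/2·2=1
n=1: y=1, sp=1, e=sp−y=0; I=1, D=e−e_prev=-1; u=0·0+3/2·1+1/2·(-1)=1; next y=3/5·1+1/2·1=1.1
n=2: y=1.1, sp=1, e=sp−y=-0.1; I=0.9, D=e−e_prev=-0.1; u=0·(-0.1)+3/2·0.9+1/2·(-0.1)=1.3; next y=3/5·1.1+1/2·1.3=1.31
n=3: y=1.31, sp=1, e=sp−y=-0.31; I=0.59, D=e−e_prev=-0.21; u=0·(-0.31)+3/2·0.59+1/2·(-0.21)=0.78; next y=3/5·1.31+1/2·0.78=1.176
n=4: y=1.176, sp=1, e=sp−y=-0.176; I=0.414, D=e−e_prev=0.134; u=0·(-0.176)+3/2·0.414+1/2·0.134=0.688; next y=3/5·1.176+1/2·0.688=1.0496
n=5: y=1.0496, sp=1, e=sp−y=-0.0496; I=0.3644, D=e−e_prev=0.1264; u=0·(-0.0496)+3/2·0.3644+1/2·0.1264=0.6098; next y=3/5·1.0496+1/2·0.6098=0.93466
n=6: y=0.93466, sp=1, e=sp−y=0.06534; I=0.42974, D=e−e_prev=0.11494; u=0·0.06534+3/2·0.42974+1/2·0.11494=0.70208; next y=3/5·0.93466+1/2·0.70208=0.911836
n=7: y=0.911836, sp=1, e=sp−y=0.088164; I=0.517904, D=e−e_prev=0.022824; u=0·0.088164+3/2·0.517904+1/2·0.022824=0.788268; next y=3/5·0.911836+1/2·0.788268≈0.941236
n=8: y≈0.941236, sp=1, e=sp−y≈0.058764; I≈0.576668, D=e−e_prev≈-0.029400; u=0·0.058764+3/2·0.576668+1/2·(-0.029400)≈0.850303; next y=3/5·0.941236+1/2·0.850303≈0.989893
n=9: y≈0.989893, sp=1, e=sp−y≈0.010107; I≈0.586776, D=e−e_prev≈-0.048657; u=0·0.010107+3/2·0.586776+1/2·(-0.048657)≈0.855835; next y=3/5·0.989893+1/2·0.855835≈1.021853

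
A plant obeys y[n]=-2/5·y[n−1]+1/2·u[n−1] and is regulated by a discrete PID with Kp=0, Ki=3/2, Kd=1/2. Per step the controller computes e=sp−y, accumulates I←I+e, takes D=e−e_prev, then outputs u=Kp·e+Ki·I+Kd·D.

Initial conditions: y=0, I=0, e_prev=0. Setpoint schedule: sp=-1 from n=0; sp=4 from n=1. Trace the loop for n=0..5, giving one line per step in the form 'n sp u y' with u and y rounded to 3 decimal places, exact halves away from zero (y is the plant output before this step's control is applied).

(exact arithmetic carried between steps; '≈' marks a value shown rounded to 6 d.p. or computed from one; I and e_prev carry over from the previous line; the table rounds u and y to 3 d.p., halves away from zero)
n=0: y=0, sp=-1, e=sp−y=-1; I=-1, D=e−e_prev=-1; u=0·(-1)+3/2·(-1)+1/2·(-1)=-2; next y=-2/5·0+1/2·(-2)=-1
n=1: y=-1, sp=4, e=sp−y=5; I=4, D=e−e_prev=6; u=0·5+3/2·4+1/2·6=9; next y=-2/5·(-1)+1/2·9=4.9
n=2: y=4.9, sp=4, e=sp−y=-0.9; I=3.1, D=e−e_prev=-5.9; u=0·(-0.9)+3/2·3.1+1/2·(-5.9)=1.7; next y=-2/5·4.9+1/2·1.7=-1.11
n=3: y=-1.11, sp=4, e=sp−y=5.11; I=8.21, D=e−e_prev=6.01; u=0·5.11+3/2·8.21+1/2·6.01=15.32; next y=-2/5·(-1.11)+1/2·15.32=8.104
n=4: y=8.104, sp=4, e=sp−y=-4.104; I=4.106, D=e−e_prev=-9.214; u=0·(-4.104)+3/2·4.106+1/2·(-9.214)=1.552; next y=-2/5·8.104+1/2·1.552=-2.4656
n=5: y=-2.4656, sp=4, e=sp−y=6.4656; I=10.5716, D=e−e_prev=10.5696; u=0·6.4656+3/2·10.5716+1/2·10.5696=21.1422; next y=-2/5·(-2.4656)+1/2·21.1422=11.55734

0 -1 -2.000 0.000
1 4 9.000 -1.000
2 4 1.700 4.900
3 4 15.320 -1.110
4 4 1.552 8.104
5 4 21.142 -2.466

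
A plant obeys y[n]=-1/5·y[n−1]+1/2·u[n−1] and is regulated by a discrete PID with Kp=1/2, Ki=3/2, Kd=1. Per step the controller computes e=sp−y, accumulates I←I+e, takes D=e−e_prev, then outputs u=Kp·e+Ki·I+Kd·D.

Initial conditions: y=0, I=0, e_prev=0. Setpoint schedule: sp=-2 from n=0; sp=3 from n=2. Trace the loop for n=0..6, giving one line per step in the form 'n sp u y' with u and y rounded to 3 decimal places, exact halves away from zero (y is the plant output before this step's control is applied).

0 -2 -6.000 0.000
1 -2 2.000 -3.000
2 3 1.700 1.600
3 3 6.610 0.530
4 3 1.238 3.199
5 3 13.268 -0.021
6 3 -5.397 6.638

(exact arithmetic carried between steps; '≈' marks a value shown rounded to 6 d.p. or computed from one; I and e_prev carry over from the previous line; the table rounds u and y to 3 d.p., halves away from zero)
n=0: y=0, sp=-2, e=sp−y=-2; I=-2, D=e−e_prev=-2; u=1/2·(-2)+3/2·(-2)+1·(-2)=-6; next y=-1/5·0+1/2·(-6)=-3
n=1: y=-3, sp=-2, e=sp−y=1; I=-1, D=e−e_prev=3; u=1/2·1+3/2·(-1)+1·3=2; next y=-1/5·(-3)+1/2·2=1.6
n=2: y=1.6, sp=3, e=sp−y=1.4; I=0.4, D=e−e_prev=0.4; u=1/2·1.4+3/2·0.4+1·0.4=1.7; next y=-1/5·1.6+1/2·1.7=0.53
n=3: y=0.53, sp=3, e=sp−y=2.47; I=2.87, D=e−e_prev=1.07; u=1/2·2.47+3/2·2.87+1·1.07=6.61; next y=-1/5·0.53+1/2·6.61=3.199
n=4: y=3.199, sp=3, e=sp−y=-0.199; I=2.671, D=e−e_prev=-2.669; u=1/2·(-0.199)+3/2·2.671+1·(-2.669)=1.238; next y=-1/5·3.199+1/2·1.238=-0.0208
n=5: y=-0.0208, sp=3, e=sp−y=3.0208; I=5.6918, D=e−e_prev=3.2198; u=1/2·3.0208+3/2·5.6918+1·3.2198=13.2679; next y=-1/5·(-0.0208)+1/2·13.2679=6.63811
n=6: y=6.63811, sp=3, e=sp−y=-3.63811; I=2.05369, D=e−e_prev=-6.65891; u=1/2·(-3.63811)+3/2·2.05369+1·(-6.65891)=-5.39743; next y=-1/5·6.63811+1/2·(-5.39743)=-4.026337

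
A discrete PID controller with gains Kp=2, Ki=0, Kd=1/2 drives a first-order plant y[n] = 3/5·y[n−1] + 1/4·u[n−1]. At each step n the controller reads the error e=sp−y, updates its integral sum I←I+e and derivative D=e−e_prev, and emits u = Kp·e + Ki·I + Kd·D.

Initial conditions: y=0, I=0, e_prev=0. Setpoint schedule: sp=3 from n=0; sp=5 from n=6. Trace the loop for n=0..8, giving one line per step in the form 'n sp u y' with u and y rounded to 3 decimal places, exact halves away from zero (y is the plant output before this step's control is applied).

(exact arithmetic carried between steps; '≈' marks a value shown rounded to 6 d.p. or computed from one; I and e_prev carry over from the previous line; the table rounds u and y to 3 d.p., halves away from zero)
n=0: y=0, sp=3, e=sp−y=3; I=3, D=e−e_prev=3; u=2·3+0·3+1/2·3=7.5; next y=3/5·0+1/4·7.5=1.875
n=1: y=1.875, sp=3, e=sp−y=1.125; I=4.125, D=e−e_prev=-1.875; u=2·1.125+0·4.125+1/2·(-1.875)=1.3125; next y=3/5·1.875+1/4·1.3125=1.453125
n=2: y=1.453125, sp=3, e=sp−y=1.546875; I=5.671875, D=e−e_prev=0.421875; u=2·1.546875+0·5.671875+1/2·0.421875≈3.304688; next y=3/5·1.453125+1/4·3.304688≈1.698047
n=3: y≈1.698047, sp=3, e=sp−y≈1.301953; I≈6.973828, D=e−e_prev≈-0.244922; u=2·1.301953+0·6.973828+1/2·(-0.244922)≈2.481445; next y=3/5·1.698047+1/4·2.481445≈1.639189
n=4: y≈1.639189, sp=3, e=sp−y≈1.360811; I≈8.334639, D=e−e_prev≈0.058857; u=2·1.360811+0·8.334639+1/2·0.058857≈2.751050; next y=3/5·1.639189+1/4·2.751050≈1.671276
n=5: y≈1.671276, sp=3, e=sp−y≈1.328724; I≈9.663363, D=e−e_prev≈-0.032087; u=2·1.328724+0·9.663363+1/2·(-0.032087)≈2.641404; next y=3/5·1.671276+1/4·2.641404≈1.663117
n=6: y≈1.663117, sp=5, e=sp−y≈3.336883; I≈13.000246, D=e−e_prev≈2.008159; u=2·3.336883+0·13.000246+1/2·2.008159≈7.677846; next y=3/5·1.663117+1/4·7.677846≈2.917332
n=7: y≈2.917332, sp=5, e=sp−y≈2.082668; I≈15.082914, D=e−e_prev≈-1.254215; u=2·2.082668+0·15.082914+1/2·(-1.254215)≈3.538229; next y=3/5·2.917332+1/4·3.538229≈2.634956
n=8: y≈2.634956, sp=5, e=sp−y≈2.365044; I≈17.447958, D=e−e_prev≈0.282375; u=2·2.365044+0·17.447958+1/2·0.282375≈4.871275; next y=3/5·2.634956+1/4·4.871275≈2.798793

0 3 7.500 0.000
1 3 1.313 1.875
2 3 3.305 1.453
3 3 2.481 1.698
4 3 2.751 1.639
5 3 2.641 1.671
6 5 7.678 1.663
7 5 3.538 2.917
8 5 4.871 2.635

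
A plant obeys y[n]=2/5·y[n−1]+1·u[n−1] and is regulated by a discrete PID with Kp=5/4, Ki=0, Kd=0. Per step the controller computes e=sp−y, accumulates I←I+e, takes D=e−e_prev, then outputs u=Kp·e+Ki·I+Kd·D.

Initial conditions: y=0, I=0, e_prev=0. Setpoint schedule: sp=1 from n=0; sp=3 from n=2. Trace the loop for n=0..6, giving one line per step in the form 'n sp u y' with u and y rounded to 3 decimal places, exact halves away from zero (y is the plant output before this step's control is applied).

0 1 1.250 0.000
1 1 -0.313 1.250
2 3 3.516 0.188
3 3 -0.738 3.591
4 3 2.878 0.698
5 3 -0.196 3.157
6 3 2.417 1.067

(exact arithmetic carried between steps; '≈' marks a value shown rounded to 6 d.p. or computed from one; I and e_prev carry over from the previous line; the table rounds u and y to 3 d.p., halves away from zero)
n=0: y=0, sp=1, e=sp−y=1; I=1, D=e−e_prev=1; u=5/4·1+0·1+0·1=1.25; next y=2/5·0+1·1.25=1.25
n=1: y=1.25, sp=1, e=sp−y=-0.25; I=0.75, D=e−e_prev=-1.25; u=5/4·(-0.25)+0·0.75+0·(-1.25)=-0.3125; next y=2/5·1.25+1·(-0.3125)=0.1875
n=2: y=0.1875, sp=3, e=sp−y=2.8125; I=3.5625, D=e−e_prev=3.0625; u=5/4·2.8125+0·3.5625+0·3.0625=3.515625; next y=2/5·0.1875+1·3.515625=3.590625
n=3: y=3.590625, sp=3, e=sp−y=-0.590625; I=2.971875, D=e−e_prev=-3.403125; u=5/4·(-0.590625)+0·2.971875+0·(-3.403125)≈-0.738281; next y=2/5·3.590625+1·(-0.738281)≈0.697969
n=4: y≈0.697969, sp=3, e=sp−y≈2.302031; I≈5.273906, D=e−e_prev≈2.892656; u=5/4·2.302031+0·5.273906+0·2.892656≈2.877539; next y=2/5·0.697969+1·2.877539≈3.156727
n=5: y≈3.156727, sp=3, e=sp−y≈-0.156727; I≈5.117180, D=e−e_prev≈-2.458758; u=5/4·(-0.156727)+0·5.117180+0·(-2.458758)≈-0.195908; next y=2/5·3.156727+1·(-0.195908)≈1.066782
n=6: y≈1.066782, sp=3, e=sp−y≈1.933218; I≈7.050397, D=e−e_prev≈2.089944; u=5/4·1.933218+0·7.050397+0·2.089944≈2.416522; next y=2/5·1.066782+1·2.416522≈2.843235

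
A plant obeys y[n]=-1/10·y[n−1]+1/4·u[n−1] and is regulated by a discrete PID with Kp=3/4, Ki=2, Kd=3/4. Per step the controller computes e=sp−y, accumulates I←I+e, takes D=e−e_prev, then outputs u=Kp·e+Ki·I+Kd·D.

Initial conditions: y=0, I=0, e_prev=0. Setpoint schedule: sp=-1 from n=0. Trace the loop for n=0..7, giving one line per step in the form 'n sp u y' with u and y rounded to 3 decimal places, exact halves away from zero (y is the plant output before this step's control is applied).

0 -1 -3.500 0.000
1 -1 -1.688 -0.875
2 -1 -4.486 -0.334
3 -1 -2.774 -1.088
4 -1 -4.925 -0.585
5 -1 -3.320 -1.173
6 -1 -5.026 -0.713
7 -1 -3.602 -1.185

(exact arithmetic carried between steps; '≈' marks a value shown rounded to 6 d.p. or computed from one; I and e_prev carry over from the previous line; the table rounds u and y to 3 d.p., halves away from zero)
n=0: y=0, sp=-1, e=sp−y=-1; I=-1, D=e−e_prev=-1; u=3/4·(-1)+2·(-1)+3/4·(-1)=-3.5; next y=-1/10·0+1/4·(-3.5)=-0.875
n=1: y=-0.875, sp=-1, e=sp−y=-0.125; I=-1.125, D=e−e_prev=0.875; u=3/4·(-0.125)+2·(-1.125)+3/4·0.875=-1.6875; next y=-1/10·(-0.875)+1/4·(-1.6875)=-0.334375
n=2: y=-0.334375, sp=-1, e=sp−y=-0.665625; I=-1.790625, D=e−e_prev=-0.540625; u=3/4·(-0.665625)+2·(-1.790625)+3/4·(-0.540625)≈-4.485938; next y=-1/10·(-0.334375)+1/4·(-4.485938)≈-1.088047
n=3: y≈-1.088047, sp=-1, e=sp−y≈0.088047; I≈-1.702578, D=e−e_prev≈0.753672; u=3/4·0.088047+2·(-1.702578)+3/4·0.753672≈-2.773867; next y=-1/10·(-1.088047)+1/4·(-2.773867)≈-0.584662
n=4: y≈-0.584662, sp=-1, e=sp−y≈-0.415338; I≈-2.117916, D=e−e_prev≈-0.503385; u=3/4·(-0.415338)+2·(-2.117916)+3/4·(-0.503385)≈-4.924874; next y=-1/10·(-0.584662)+1/4·(-4.924874)≈-1.172752
n=5: y≈-1.172752, sp=-1, e=sp−y≈0.172752; I≈-1.945164, D=e−e_prev≈0.588090; u=3/4·0.172752+2·(-1.945164)+3/4·0.588090≈-3.319696; next y=-1/10·(-1.172752)+1/4·(-3.319696)≈-0.712649
n=6: y≈-0.712649, sp=-1, e=sp−y≈-0.287351; I≈-2.232515, D=e−e_prev≈-0.460104; u=3/4·(-0.287351)+2·(-2.232515)+3/4·(-0.460104)≈-5.025621; next y=-1/10·(-0.712649)+1/4·(-5.025621)≈-1.185140
n=7: y≈-1.185140, sp=-1, e=sp−y≈0.185140; I≈-2.047375, D=e−e_prev≈0.472492; u=3/4·0.185140+2·(-2.047375)+3/4·0.472492≈-3.601525; next y=-1/10·(-1.185140)+1/4·(-3.601525)≈-0.781867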